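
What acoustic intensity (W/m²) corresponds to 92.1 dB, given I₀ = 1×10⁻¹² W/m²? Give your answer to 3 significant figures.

0.00162 W/m²

I/I₀ = 10^(92.1/10) = 1.622e+09, so I = 1.622e+09 × 10⁻¹² W/m².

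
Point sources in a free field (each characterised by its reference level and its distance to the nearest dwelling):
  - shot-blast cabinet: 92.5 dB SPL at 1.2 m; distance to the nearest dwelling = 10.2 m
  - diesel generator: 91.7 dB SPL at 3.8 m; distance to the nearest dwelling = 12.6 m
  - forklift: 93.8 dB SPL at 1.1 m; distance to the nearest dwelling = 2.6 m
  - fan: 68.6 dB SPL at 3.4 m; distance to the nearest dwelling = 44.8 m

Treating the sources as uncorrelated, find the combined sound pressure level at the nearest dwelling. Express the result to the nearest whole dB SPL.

Apply inverse-square spreading to bring every level to the receiver, then sum 10^(L/10).
shot-blast cabinet: 92.5 − 20·log₁₀(10.2/1.2) = 92.5 − 18.59 = 73.91 dB SPL.
diesel generator: 91.7 − 20·log₁₀(12.6/3.8) = 91.7 − 10.41 = 81.29 dB SPL.
forklift: 93.8 − 20·log₁₀(2.6/1.1) = 93.8 − 7.47 = 86.33 dB SPL.
fan: 68.6 − 20·log₁₀(44.8/3.4) = 68.6 − 22.40 = 46.20 dB SPL.
Σ 10^(L/10) = 5.886e+08 → L_total = 10·log₁₀(5.886e+08) = 87.70 dB SPL.

88 dB SPL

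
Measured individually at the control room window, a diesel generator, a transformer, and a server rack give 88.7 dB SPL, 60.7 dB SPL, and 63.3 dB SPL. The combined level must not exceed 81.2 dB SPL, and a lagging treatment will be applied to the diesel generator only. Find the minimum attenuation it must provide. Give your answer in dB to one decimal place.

7.6 dB

Everything except the diesel generator sums to 10^(60.7/10) + 10^(63.3/10) = 3.313e+06 in linear terms, 65.20 dB SPL.
The limit corresponds to 10^(81.2/10) = 1.318e+08; subtracting the fixed part leaves 1.285e+08 for the diesel generator, i.e. 81.09 dB SPL.
Required insertion loss = 88.7 − 81.09 = 7.61 dB.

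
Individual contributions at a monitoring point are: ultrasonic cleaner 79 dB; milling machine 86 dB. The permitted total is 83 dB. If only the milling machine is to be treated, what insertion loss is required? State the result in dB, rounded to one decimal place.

Fixed contribution from the other source: Σ 10^(L/10) = 10^(79/10) = 7.943e+07 (79.00 dB).
The limit corresponds to 10^(83/10) = 1.995e+08; subtracting the fixed part leaves 1.201e+08 for the milling machine, i.e. 80.80 dB.
So the milling machine must be reduced from 86 to 80.80 dB: IL = 5.20 dB.

5.2 dB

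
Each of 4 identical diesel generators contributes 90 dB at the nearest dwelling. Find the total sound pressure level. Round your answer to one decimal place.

96.0 dB

N identical incoherent sources raise the level by 10·log₁₀ N.
L_total = 90 + 10·log₁₀(4) = 90 + 6.021 = 96.02 dB.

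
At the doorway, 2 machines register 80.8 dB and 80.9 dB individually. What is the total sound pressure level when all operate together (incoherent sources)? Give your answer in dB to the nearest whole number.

Incoherent sources combine by intensity addition: L_total = 10·log₁₀(Σ 10^(L_i/10)).
Σ 10^(L/10) = 10^(80.8/10) + 10^(80.9/10) = 2.433e+08.
L_total = 10·log₁₀(2.433e+08) = 83.86 dB.

84 dB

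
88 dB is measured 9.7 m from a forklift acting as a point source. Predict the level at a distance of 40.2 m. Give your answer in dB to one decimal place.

Spherical spreading from a point source gives a 20·log₁₀(r₂/r₁) drop.
L₂ = 88 − 20·log₁₀(40.2/9.7) = 88 − 12.349 = 75.65 dB.

75.7 dB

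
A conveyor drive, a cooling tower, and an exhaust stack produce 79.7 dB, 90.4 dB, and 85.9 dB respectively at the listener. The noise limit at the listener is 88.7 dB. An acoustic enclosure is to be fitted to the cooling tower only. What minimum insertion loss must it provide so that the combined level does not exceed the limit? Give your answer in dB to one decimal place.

6.3 dB

Fixed contribution from the other sources: Σ 10^(L/10) = 10^(79.7/10) + 10^(85.9/10) = 4.824e+08 (86.83 dB).
The limit corresponds to 10^(88.7/10) = 7.413e+08; subtracting the fixed part leaves 2.589e+08 for the cooling tower, i.e. 84.13 dB.
So the cooling tower must be reduced from 90.4 to 84.13 dB: IL = 6.27 dB.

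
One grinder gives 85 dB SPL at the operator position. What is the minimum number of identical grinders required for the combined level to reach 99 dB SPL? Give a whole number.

Need L₁ + 10·log₁₀ N ≥ 99, i.e. log₁₀ N ≥ 1.40.
N ≥ 10^(14.0/10) = 25.119, so N = 26.

26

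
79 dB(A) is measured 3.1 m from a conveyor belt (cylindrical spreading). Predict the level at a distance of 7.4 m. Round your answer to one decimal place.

75.2 dB(A)

Cylindrical spreading from a line source gives a 10·log₁₀(r₂/r₁) drop.
L₂ = 79 − 10·log₁₀(7.4/3.1) = 79 − 3.779 = 75.22 dB(A).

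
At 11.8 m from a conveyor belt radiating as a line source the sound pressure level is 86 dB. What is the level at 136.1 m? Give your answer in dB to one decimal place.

Line-source attenuation: ΔL = 10·log₁₀(r₂/r₁) = 10·log₁₀(136.1/11.8) = 10.620 dB.
L₂ = 86 − 10·log₁₀(136.1/11.8) = 86 − 10.620 = 75.38 dB.

75.4 dB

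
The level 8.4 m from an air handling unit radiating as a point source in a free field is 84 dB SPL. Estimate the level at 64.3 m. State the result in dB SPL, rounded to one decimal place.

Point-source attenuation: ΔL = 20·log₁₀(r₂/r₁) = 20·log₁₀(64.3/8.4) = 17.679 dB.
L₂ = 84 − 20·log₁₀(64.3/8.4) = 84 − 17.679 = 66.32 dB SPL.

66.3 dB SPL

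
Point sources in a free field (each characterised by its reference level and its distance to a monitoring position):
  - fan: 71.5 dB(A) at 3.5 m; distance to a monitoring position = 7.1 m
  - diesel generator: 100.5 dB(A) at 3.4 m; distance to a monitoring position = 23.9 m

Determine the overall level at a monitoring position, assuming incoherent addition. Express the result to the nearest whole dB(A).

84 dB(A)

First find each source's level at the receiver (point-source: −20·log₁₀(r/r_ref)), then combine on an intensity basis.
fan: 71.5 − 20·log₁₀(7.1/3.5) = 71.5 − 6.14 = 65.36 dB(A).
diesel generator: 100.5 − 20·log₁₀(23.9/3.4) = 100.5 − 16.94 = 83.56 dB(A).
Σ 10^(L/10) = 2.305e+08 → L_total = 10·log₁₀(2.305e+08) = 83.63 dB(A).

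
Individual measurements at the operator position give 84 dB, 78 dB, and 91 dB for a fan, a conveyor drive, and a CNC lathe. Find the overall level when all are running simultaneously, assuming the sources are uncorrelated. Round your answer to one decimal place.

Incoherent sources combine by intensity addition: L_total = 10·log₁₀(Σ 10^(L_i/10)).
Σ 10^(L/10) = 10^(84/10) + 10^(78/10) + 10^(91/10) = 1.573e+09.
L_total = 10·log₁₀(1.573e+09) = 91.97 dB.

92.0 dB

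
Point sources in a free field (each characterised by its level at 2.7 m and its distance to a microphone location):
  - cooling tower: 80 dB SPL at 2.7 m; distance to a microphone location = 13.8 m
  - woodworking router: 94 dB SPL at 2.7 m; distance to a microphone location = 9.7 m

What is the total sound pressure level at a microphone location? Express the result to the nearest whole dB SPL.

First find each source's level at the receiver (point-source: −20·log₁₀(r/r_ref)), then combine on an intensity basis.
cooling tower: 80 − 20·log₁₀(13.8/2.7) = 80 − 14.17 = 65.83 dB SPL.
woodworking router: 94 − 20·log₁₀(9.7/2.7) = 94 − 11.11 = 82.89 dB SPL.
Σ 10^(L/10) = 1.984e+08 → L_total = 10·log₁₀(1.984e+08) = 82.98 dB SPL.

83 dB SPL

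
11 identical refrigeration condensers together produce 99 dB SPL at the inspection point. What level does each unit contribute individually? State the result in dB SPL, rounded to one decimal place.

For N identical incoherent sources L_total = L₁ + 10·log₁₀ N, so L₁ = 99 − 10·log₁₀(11) = 99 − 10.414.

88.6 dB SPL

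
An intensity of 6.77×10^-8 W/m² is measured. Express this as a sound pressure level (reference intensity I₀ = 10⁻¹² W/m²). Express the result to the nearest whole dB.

48 dB

Dividing by I₀ shifts the exponent by 12: I/I₀ = 6.77×10^4.
L = 10·(0.8306 + 4) = 48.31 dB.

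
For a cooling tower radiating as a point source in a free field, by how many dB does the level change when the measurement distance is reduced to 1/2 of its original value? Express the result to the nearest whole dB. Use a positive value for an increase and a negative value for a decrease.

+6 dB

A point source loses 6 dB per doubling of distance; generally ΔL = −20·log₁₀(r₂/r₁).
ΔL = −20·log₁₀(0.5) = +6.02 dB.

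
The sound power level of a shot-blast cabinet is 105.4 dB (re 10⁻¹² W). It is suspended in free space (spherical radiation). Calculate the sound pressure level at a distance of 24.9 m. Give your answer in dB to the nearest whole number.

L_p = L_w − 10·log₁₀(4π·r²) with r = 24.9 m.
4π·r² = 7791 m², 10·log₁₀ of that is 38.916 dB.
L_p = 105.4 − 38.916 = 66.48 dB.

66 dB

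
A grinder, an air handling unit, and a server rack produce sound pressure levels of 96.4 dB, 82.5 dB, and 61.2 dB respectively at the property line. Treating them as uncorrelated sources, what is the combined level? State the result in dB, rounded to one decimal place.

Incoherent sources combine by intensity addition: L_total = 10·log₁₀(Σ 10^(L_i/10)).
Σ 10^(L/10) = 10^(96.4/10) + 10^(82.5/10) + 10^(61.2/10) = 4.544e+09.
L_total = 10·log₁₀(4.544e+09) = 96.57 dB.

96.6 dB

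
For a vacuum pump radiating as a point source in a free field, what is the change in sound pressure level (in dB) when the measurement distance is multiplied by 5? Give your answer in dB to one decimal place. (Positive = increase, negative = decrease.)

A point source loses 6 dB per doubling of distance; generally ΔL = −20·log₁₀(r₂/r₁).
ΔL = −20·log₁₀(5) = -13.98 dB.

-14.0 dB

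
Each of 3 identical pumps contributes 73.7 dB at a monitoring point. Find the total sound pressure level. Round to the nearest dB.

78 dB

N identical incoherent sources raise the level by 10·log₁₀ N.
L_total = 73.7 + 10·log₁₀(3) = 73.7 + 4.771 = 78.47 dB.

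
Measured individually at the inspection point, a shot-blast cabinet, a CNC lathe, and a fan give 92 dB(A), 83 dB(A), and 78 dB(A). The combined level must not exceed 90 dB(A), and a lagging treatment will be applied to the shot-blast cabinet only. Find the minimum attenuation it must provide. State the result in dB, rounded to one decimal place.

Everything except the shot-blast cabinet sums to 10^(83/10) + 10^(78/10) = 2.626e+08 in linear terms, 84.19 dB(A).
To meet 90 dB(A) overall, the treated shot-blast cabinet may contribute at most 10^(90/10) − 2.626e+08 = 7.374e+08, i.e. 88.68 dB(A).
Required insertion loss = 92 − 88.68 = 3.32 dB.

3.3 dB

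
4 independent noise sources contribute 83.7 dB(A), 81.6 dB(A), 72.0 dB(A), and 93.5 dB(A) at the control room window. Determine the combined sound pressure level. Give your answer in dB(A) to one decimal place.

Incoherent sources combine by intensity addition: L_total = 10·log₁₀(Σ 10^(L_i/10)).
Σ 10^(L/10) = 10^(83.7/10) + 10^(81.6/10) + 10^(72.0/10) + 10^(93.5/10) = 2.634e+09.
L_total = 10·log₁₀(2.634e+09) = 94.21 dB(A).

94.2 dB(A)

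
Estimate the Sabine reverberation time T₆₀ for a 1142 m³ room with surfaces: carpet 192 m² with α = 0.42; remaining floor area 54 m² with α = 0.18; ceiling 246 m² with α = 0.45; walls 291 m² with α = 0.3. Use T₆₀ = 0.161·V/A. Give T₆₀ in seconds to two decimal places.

0.64 s

Total absorption A = 192·0.42 + 54·0.18 + 246·0.45 + 291·0.3 = 288.36 m² sabins.
T₆₀ = 0.161·V/A = 0.161·1142/288.36 = 0.638 s.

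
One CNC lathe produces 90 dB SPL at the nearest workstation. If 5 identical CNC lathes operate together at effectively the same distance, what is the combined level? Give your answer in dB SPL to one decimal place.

97.0 dB SPL

With 5 equal, uncorrelated contributions the intensity is 5× that of one unit, giving a rise of 10·log₁₀ 5.
L_total = 90 + 10·log₁₀(5) = 90 + 6.990 = 96.99 dB SPL.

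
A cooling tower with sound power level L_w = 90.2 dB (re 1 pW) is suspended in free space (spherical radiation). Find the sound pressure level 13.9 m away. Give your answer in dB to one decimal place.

56.3 dB

The power spreads over a sphere of area 4π·r², so L_p = L_w − 10·log₁₀(4π·r²).
4π·r² = 2428 m², 10·log₁₀ of that is 33.852 dB.
L_p = 90.2 − 33.852 = 56.35 dB.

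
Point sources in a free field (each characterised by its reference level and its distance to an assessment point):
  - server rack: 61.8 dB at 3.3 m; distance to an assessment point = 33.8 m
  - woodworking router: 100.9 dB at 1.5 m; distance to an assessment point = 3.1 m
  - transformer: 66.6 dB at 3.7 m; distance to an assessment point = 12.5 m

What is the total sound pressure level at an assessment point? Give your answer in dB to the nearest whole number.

Propagate each source to the receiver with L = L_ref − 20·log₁₀(r/r_ref), then add intensities.
server rack: 61.8 − 20·log₁₀(33.8/3.3) = 61.8 − 20.21 = 41.59 dB.
woodworking router: 100.9 − 20·log₁₀(3.1/1.5) = 100.9 − 6.31 = 94.59 dB.
transformer: 66.6 − 20·log₁₀(12.5/3.7) = 66.6 − 10.57 = 56.03 dB.
Σ 10^(L/10) = 2.881e+09 → L_total = 10·log₁₀(2.881e+09) = 94.60 dB.

95 dB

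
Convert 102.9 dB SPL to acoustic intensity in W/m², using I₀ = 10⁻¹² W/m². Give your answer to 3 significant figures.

0.0195 W/m²

I = I₀·10^(L/10) = 10⁻¹² × 10^(102.9/10) = 10^(-1.710).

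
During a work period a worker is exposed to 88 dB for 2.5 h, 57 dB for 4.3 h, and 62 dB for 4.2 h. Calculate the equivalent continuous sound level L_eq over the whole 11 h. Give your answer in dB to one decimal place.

81.6 dB

Weight each interval's intensity by its duration and average over T = 11 h:
Σ tᵢ·10^(Lᵢ/10) = 2.5·10^(88/10) + 4.3·10^(57/10) + 4.2·10^(62/10) = 1.586e+09.
L_eq = 10·log₁₀(1.586e+09/11) = 81.59 dB.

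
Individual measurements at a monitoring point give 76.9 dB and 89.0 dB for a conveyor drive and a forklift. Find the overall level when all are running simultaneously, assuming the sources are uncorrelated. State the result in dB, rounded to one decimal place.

89.3 dB

Incoherent sources combine by intensity addition: L_total = 10·log₁₀(Σ 10^(L_i/10)).
Σ 10^(L/10) = 10^(76.9/10) + 10^(89.0/10) = 8.433e+08.
L_total = 10·log₁₀(8.433e+08) = 89.26 dB.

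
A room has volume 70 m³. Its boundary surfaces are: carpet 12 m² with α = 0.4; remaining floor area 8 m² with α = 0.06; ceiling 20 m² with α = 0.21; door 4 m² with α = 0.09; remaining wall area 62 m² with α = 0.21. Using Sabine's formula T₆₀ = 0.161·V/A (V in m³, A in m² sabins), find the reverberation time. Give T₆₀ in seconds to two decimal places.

A = Σ Sᵢαᵢ = 12·0.4 + 8·0.06 + 20·0.21 + 4·0.09 + 62·0.21 = 22.86 m².
T₆₀ = 0.161·V/A = 0.161·70/22.86 = 0.493 s.

0.49 s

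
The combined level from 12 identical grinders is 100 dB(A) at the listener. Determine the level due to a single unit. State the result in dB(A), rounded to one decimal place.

For N identical incoherent sources L_total = L₁ + 10·log₁₀ N, so L₁ = 100 − 10·log₁₀(12) = 100 − 10.792.

89.2 dB(A)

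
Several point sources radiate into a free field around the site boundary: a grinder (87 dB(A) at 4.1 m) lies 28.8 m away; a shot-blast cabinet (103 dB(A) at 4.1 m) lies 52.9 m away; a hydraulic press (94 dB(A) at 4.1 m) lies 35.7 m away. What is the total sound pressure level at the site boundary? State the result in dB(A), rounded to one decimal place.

82.1 dB(A)

Apply inverse-square spreading to bring every level to the receiver, then sum 10^(L/10).
grinder: 87 − 20·log₁₀(28.8/4.1) = 87 − 16.93 = 70.07 dB(A).
shot-blast cabinet: 103 − 20·log₁₀(52.9/4.1) = 103 − 22.21 = 80.79 dB(A).
hydraulic press: 94 − 20·log₁₀(35.7/4.1) = 94 − 18.80 = 75.20 dB(A).
Σ 10^(L/10) = 1.631e+08 → L_total = 10·log₁₀(1.631e+08) = 82.13 dB(A).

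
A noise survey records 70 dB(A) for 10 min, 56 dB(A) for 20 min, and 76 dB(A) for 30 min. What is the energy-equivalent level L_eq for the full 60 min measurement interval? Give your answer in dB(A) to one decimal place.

Weight each interval's intensity by its duration and average over T = 60 min:
Σ tᵢ·10^(Lᵢ/10) = 10·10^(70/10) + 20·10^(56/10) + 30·10^(76/10) = 1.302e+09.
L_eq = 10·log₁₀(1.302e+09/60) = 73.37 dB(A).

73.4 dB(A)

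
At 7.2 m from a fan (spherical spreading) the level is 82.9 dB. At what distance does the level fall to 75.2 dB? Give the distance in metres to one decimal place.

17.5 m

The 7.7 dB drop corresponds to a distance ratio of 10^(7.7/20) for a point source.
r₂ = 7.2·10^((82.9−75.2)/20) = 7.2·10^(7.7/20) = 17.47 m.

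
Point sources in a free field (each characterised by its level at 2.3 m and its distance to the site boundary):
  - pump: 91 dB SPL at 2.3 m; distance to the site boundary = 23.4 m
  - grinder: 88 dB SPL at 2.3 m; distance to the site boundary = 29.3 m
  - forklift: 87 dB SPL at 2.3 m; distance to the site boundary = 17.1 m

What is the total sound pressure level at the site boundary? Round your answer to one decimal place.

Propagate each source to the receiver with L = L_ref − 20·log₁₀(r/r_ref), then add intensities.
pump: 91 − 20·log₁₀(23.4/2.3) = 91 − 20.15 = 70.85 dB SPL.
grinder: 88 − 20·log₁₀(29.3/2.3) = 88 − 22.10 = 65.90 dB SPL.
forklift: 87 − 20·log₁₀(17.1/2.3) = 87 − 17.43 = 69.57 dB SPL.
Σ 10^(L/10) = 2.512e+07 → L_total = 10·log₁₀(2.512e+07) = 74.00 dB SPL.

74.0 dB SPL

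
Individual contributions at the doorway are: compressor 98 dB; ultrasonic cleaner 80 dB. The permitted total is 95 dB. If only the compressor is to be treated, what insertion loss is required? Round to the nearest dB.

3 dB

Fixed contribution from the other source: Σ 10^(L/10) = 10^(80/10) = 1.000e+08 (80.00 dB).
The limit corresponds to 10^(95/10) = 3.162e+09; subtracting the fixed part leaves 3.062e+09 for the compressor, i.e. 94.86 dB.
So the compressor must be reduced from 98 to 94.86 dB: IL = 3.14 dB.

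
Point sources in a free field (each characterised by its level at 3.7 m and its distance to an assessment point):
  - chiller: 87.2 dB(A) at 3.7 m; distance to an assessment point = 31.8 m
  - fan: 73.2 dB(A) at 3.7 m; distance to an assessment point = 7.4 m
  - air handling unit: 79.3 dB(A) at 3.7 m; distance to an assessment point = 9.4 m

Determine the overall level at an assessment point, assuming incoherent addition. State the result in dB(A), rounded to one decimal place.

74.1 dB(A)

Apply inverse-square spreading to bring every level to the receiver, then sum 10^(L/10).
chiller: 87.2 − 20·log₁₀(31.8/3.7) = 87.2 − 18.68 = 68.52 dB(A).
fan: 73.2 − 20·log₁₀(7.4/3.7) = 73.2 − 6.02 = 67.18 dB(A).
air handling unit: 79.3 − 20·log₁₀(9.4/3.7) = 79.3 − 8.10 = 71.20 dB(A).
Σ 10^(L/10) = 2.552e+07 → L_total = 10·log₁₀(2.552e+07) = 74.07 dB(A).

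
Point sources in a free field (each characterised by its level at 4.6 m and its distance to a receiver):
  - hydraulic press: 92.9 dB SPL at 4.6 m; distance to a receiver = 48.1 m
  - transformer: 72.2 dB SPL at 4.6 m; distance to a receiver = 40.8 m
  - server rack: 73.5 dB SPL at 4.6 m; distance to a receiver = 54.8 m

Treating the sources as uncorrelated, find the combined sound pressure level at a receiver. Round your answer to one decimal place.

72.6 dB SPL

First find each source's level at the receiver (point-source: −20·log₁₀(r/r_ref)), then combine on an intensity basis.
hydraulic press: 92.9 − 20·log₁₀(48.1/4.6) = 92.9 − 20.39 = 72.51 dB SPL.
transformer: 72.2 − 20·log₁₀(40.8/4.6) = 72.2 − 18.96 = 53.24 dB SPL.
server rack: 73.5 − 20·log₁₀(54.8/4.6) = 73.5 − 21.52 = 51.98 dB SPL.
Σ 10^(L/10) = 1.820e+07 → L_total = 10·log₁₀(1.820e+07) = 72.60 dB SPL.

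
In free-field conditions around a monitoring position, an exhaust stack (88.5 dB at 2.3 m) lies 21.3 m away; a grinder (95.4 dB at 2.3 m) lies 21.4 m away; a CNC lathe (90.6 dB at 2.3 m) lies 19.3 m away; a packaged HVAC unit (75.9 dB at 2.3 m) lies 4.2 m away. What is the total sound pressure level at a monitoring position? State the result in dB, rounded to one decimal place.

Apply inverse-square spreading to bring every level to the receiver, then sum 10^(L/10).
exhaust stack: 88.5 − 20·log₁₀(21.3/2.3) = 88.5 − 19.33 = 69.17 dB.
grinder: 95.4 − 20·log₁₀(21.4/2.3) = 95.4 − 19.37 = 76.03 dB.
CNC lathe: 90.6 − 20·log₁₀(19.3/2.3) = 90.6 − 18.48 = 72.12 dB.
packaged HVAC unit: 75.9 − 20·log₁₀(4.2/2.3) = 75.9 − 5.23 = 70.67 dB.
Σ 10^(L/10) = 7.628e+07 → L_total = 10·log₁₀(7.628e+07) = 78.82 dB.

78.8 dB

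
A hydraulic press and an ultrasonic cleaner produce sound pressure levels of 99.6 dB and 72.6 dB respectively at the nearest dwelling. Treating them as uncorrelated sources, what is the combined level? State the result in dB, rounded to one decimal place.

Incoherent sources combine by intensity addition: L_total = 10·log₁₀(Σ 10^(L_i/10)).
Σ 10^(L/10) = 10^(99.6/10) + 10^(72.6/10) = 9.138e+09.
L_total = 10·log₁₀(9.138e+09) = 99.61 dB.

99.6 dB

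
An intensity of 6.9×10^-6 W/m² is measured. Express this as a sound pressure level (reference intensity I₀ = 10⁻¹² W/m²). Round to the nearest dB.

Dividing by I₀ shifts the exponent by 12: I/I₀ = 6.9×10^6.
L = 10·(0.8388 + 6) = 68.39 dB.

68 dB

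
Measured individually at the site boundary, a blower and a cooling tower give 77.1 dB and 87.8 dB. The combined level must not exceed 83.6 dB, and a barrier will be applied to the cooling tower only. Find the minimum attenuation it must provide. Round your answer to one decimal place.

5.3 dB

Fixed contribution from the other source: Σ 10^(L/10) = 10^(77.1/10) = 5.129e+07 (77.10 dB).
The limit corresponds to 10^(83.6/10) = 2.291e+08; subtracting the fixed part leaves 1.778e+08 for the cooling tower, i.e. 82.50 dB.
So the cooling tower must be reduced from 87.8 to 82.50 dB: IL = 5.30 dB.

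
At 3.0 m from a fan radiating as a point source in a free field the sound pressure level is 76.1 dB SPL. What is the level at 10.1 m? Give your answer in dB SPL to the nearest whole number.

For a point source, L₂ = L₁ − 20·log₁₀(r₂/r₁).
L₂ = 76.1 − 20·log₁₀(10.1/3.0) = 76.1 − 10.544 = 65.56 dB SPL.

66 dB SPL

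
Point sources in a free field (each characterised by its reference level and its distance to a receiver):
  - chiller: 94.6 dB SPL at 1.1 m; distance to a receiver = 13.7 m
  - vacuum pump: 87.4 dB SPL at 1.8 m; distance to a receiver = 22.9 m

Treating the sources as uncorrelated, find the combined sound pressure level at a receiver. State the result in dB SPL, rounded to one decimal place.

73.4 dB SPL

Propagate each source to the receiver with L = L_ref − 20·log₁₀(r/r_ref), then add intensities.
chiller: 94.6 − 20·log₁₀(13.7/1.1) = 94.6 − 21.91 = 72.69 dB SPL.
vacuum pump: 87.4 − 20·log₁₀(22.9/1.8) = 87.4 − 22.09 = 65.31 dB SPL.
Σ 10^(L/10) = 2.199e+07 → L_total = 10·log₁₀(2.199e+07) = 73.42 dB SPL.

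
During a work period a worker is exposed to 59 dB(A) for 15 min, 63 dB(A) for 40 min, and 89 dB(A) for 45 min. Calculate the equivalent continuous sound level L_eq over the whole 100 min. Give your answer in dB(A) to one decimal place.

L_eq = 10·log₁₀[(1/T)·Σ tᵢ·10^(Lᵢ/10)] with T = 100 min.
Σ tᵢ·10^(Lᵢ/10) = 15·10^(59/10) + 40·10^(63/10) + 45·10^(89/10) = 3.584e+10.
L_eq = 10·log₁₀(3.584e+10/100) = 85.54 dB(A).

85.5 dB(A)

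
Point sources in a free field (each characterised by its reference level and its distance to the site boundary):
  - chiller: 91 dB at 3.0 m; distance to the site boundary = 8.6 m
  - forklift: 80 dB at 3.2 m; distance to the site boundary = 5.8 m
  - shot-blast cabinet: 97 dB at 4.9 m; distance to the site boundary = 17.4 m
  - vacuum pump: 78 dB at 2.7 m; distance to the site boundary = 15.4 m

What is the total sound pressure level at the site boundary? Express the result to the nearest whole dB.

88 dB

Propagate each source to the receiver with L = L_ref − 20·log₁₀(r/r_ref), then add intensities.
chiller: 91 − 20·log₁₀(8.6/3.0) = 91 − 9.15 = 81.85 dB.
forklift: 80 − 20·log₁₀(5.8/3.2) = 80 − 5.17 = 74.83 dB.
shot-blast cabinet: 97 − 20·log₁₀(17.4/4.9) = 97 − 11.01 = 85.99 dB.
vacuum pump: 78 − 20·log₁₀(15.4/2.7) = 78 − 15.12 = 62.88 dB.
Σ 10^(L/10) = 5.830e+08 → L_total = 10·log₁₀(5.830e+08) = 87.66 dB.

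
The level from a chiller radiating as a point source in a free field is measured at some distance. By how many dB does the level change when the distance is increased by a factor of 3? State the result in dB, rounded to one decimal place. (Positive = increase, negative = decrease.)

With spherical spreading the level changes by −20·log₁₀(r₂/r₁).
ΔL = −20·log₁₀(3) = -9.54 dB.

-9.5 dB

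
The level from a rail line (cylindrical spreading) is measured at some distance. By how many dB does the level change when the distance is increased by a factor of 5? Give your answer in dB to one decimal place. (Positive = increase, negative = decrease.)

Line-source spreading: ΔL = −10·log₁₀(r₂/r₁).
ΔL = −10·log₁₀(5) = -6.99 dB.

-7.0 dB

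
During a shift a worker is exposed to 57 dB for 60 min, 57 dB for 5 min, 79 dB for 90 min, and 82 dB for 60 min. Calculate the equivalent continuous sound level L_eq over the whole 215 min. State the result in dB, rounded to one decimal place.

The energy average is taken in the linear domain: L_eq = 10·log₁₀[(Σ tᵢ·10^(Lᵢ/10))/T], T = 215 min.
Σ tᵢ·10^(Lᵢ/10) = 60·10^(57/10) + 5·10^(57/10) + 90·10^(79/10) + 60·10^(82/10) = 1.669e+10.
L_eq = 10·log₁₀(1.669e+10/215) = 78.90 dB.

78.9 dB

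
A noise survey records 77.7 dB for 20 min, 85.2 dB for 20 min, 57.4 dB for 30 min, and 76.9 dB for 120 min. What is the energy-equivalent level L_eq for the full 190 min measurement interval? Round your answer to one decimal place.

The energy average is taken in the linear domain: L_eq = 10·log₁₀[(Σ tᵢ·10^(Lᵢ/10))/T], T = 190 min.
Σ tᵢ·10^(Lᵢ/10) = 20·10^(77.7/10) + 20·10^(85.2/10) + 30·10^(57.4/10) + 120·10^(76.9/10) = 1.369e+10.
L_eq = 10·log₁₀(1.369e+10/190) = 78.58 dB.

78.6 dB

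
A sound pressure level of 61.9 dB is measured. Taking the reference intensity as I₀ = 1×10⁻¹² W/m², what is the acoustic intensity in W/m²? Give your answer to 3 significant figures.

1.55e-06 W/m²

L = 10·log₁₀(I/I₀) ⇒ I = I₀·10^(L/10) = 10⁻¹² × 10^6.19.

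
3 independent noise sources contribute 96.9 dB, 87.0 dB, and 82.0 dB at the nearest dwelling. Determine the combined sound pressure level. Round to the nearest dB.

For uncorrelated sources the intensities add, so convert each level to linear form, sum, and take 10·log₁₀ of the total.
Σ 10^(L/10) = 10^(96.9/10) + 10^(87.0/10) + 10^(82.0/10) = 5.557e+09.
L_total = 10·log₁₀(5.557e+09) = 97.45 dB.

97 dB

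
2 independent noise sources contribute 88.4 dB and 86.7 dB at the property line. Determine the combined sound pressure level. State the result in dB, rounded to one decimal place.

For uncorrelated sources the intensities add, so convert each level to linear form, sum, and take 10·log₁₀ of the total.
Σ 10^(L/10) = 10^(88.4/10) + 10^(86.7/10) = 1.160e+09.
L_total = 10·log₁₀(1.160e+09) = 90.64 dB.

90.6 dB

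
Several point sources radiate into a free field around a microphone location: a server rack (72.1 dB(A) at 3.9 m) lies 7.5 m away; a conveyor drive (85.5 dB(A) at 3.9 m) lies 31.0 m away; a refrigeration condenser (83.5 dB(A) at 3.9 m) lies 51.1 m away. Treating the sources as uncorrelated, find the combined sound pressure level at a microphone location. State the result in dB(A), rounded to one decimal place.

Propagate each source to the receiver with L = L_ref − 20·log₁₀(r/r_ref), then add intensities.
server rack: 72.1 − 20·log₁₀(7.5/3.9) = 72.1 − 5.68 = 66.42 dB(A).
conveyor drive: 85.5 − 20·log₁₀(31.0/3.9) = 85.5 − 18.01 = 67.49 dB(A).
refrigeration condenser: 83.5 − 20·log₁₀(51.1/3.9) = 83.5 − 22.35 = 61.15 dB(A).
Σ 10^(L/10) = 1.131e+07 → L_total = 10·log₁₀(1.131e+07) = 70.53 dB(A).

70.5 dB(A)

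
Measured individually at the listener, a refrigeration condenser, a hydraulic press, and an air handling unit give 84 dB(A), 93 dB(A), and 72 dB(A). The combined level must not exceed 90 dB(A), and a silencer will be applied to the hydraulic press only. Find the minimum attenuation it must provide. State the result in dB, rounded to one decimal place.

4.3 dB

Everything except the hydraulic press sums to 10^(84/10) + 10^(72/10) = 2.670e+08 in linear terms, 84.27 dB(A).
The limit corresponds to 10^(90/10) = 1.000e+09; subtracting the fixed part leaves 7.330e+08 for the hydraulic press, i.e. 88.65 dB(A).
So the hydraulic press must be reduced from 93 to 88.65 dB(A): IL = 4.35 dB.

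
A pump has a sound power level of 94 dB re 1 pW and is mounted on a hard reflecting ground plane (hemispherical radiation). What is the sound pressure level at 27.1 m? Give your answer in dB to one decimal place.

57.4 dB

The power spreads over a hemisphere of area 2π·r², so L_p = L_w − 10·log₁₀(2π·r²).
2π·r² = 4614 m², 10·log₁₀ of that is 36.641 dB.
L_p = 94 − 36.641 = 57.36 dB.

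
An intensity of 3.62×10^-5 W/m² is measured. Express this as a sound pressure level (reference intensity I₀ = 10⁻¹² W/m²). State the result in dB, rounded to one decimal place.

Dividing by I₀ shifts the exponent by 12: I/I₀ = 3.62×10^7.
L = 10·(0.5587 + 7) = 75.59 dB.

75.6 dB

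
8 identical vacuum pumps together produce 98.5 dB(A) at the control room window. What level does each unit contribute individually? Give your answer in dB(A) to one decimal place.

89.5 dB(A)

8 equal contributions raise the level by 10·log₁₀ 8 = 9.031 dB, so each unit alone gives 98.5 − 9.031.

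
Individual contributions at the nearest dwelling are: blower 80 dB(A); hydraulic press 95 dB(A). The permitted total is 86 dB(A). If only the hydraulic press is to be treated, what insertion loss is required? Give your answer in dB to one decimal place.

10.3 dB

Everything except the hydraulic press sums to 10^(80/10) = 1.000e+08 in linear terms, 80.00 dB(A).
To meet 86 dB(A) overall, the treated hydraulic press may contribute at most 10^(86/10) − 1.000e+08 = 2.981e+08, i.e. 84.74 dB(A).
So the hydraulic press must be reduced from 95 to 84.74 dB(A): IL = 10.26 dB.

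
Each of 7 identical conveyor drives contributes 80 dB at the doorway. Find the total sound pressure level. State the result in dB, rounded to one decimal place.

N identical incoherent sources raise the level by 10·log₁₀ N.
L_total = 80 + 10·log₁₀(7) = 80 + 8.451 = 88.45 dB.

88.5 dB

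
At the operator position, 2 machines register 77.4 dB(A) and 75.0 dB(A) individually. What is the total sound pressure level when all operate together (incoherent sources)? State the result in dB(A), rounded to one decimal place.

For uncorrelated sources the intensities add, so convert each level to linear form, sum, and take 10·log₁₀ of the total.
Σ 10^(L/10) = 10^(77.4/10) + 10^(75.0/10) = 8.658e+07.
L_total = 10·log₁₀(8.658e+07) = 79.37 dB(A).

79.4 dB(A)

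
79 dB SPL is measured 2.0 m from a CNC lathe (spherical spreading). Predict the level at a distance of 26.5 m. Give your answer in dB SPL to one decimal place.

Point-source attenuation: ΔL = 20·log₁₀(r₂/r₁) = 20·log₁₀(26.5/2.0) = 22.444 dB.
L₂ = 79 − 20·log₁₀(26.5/2.0) = 79 − 22.444 = 56.56 dB SPL.

56.6 dB SPL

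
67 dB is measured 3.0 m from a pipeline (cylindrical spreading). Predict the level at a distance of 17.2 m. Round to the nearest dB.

Cylindrical spreading from a line source gives a 10·log₁₀(r₂/r₁) drop.
L₂ = 67 − 10·log₁₀(17.2/3.0) = 67 − 7.584 = 59.42 dB.

59 dB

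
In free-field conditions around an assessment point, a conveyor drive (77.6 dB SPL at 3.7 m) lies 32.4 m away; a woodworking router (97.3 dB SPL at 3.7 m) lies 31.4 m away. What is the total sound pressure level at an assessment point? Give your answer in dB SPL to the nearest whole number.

Apply inverse-square spreading to bring every level to the receiver, then sum 10^(L/10).
conveyor drive: 77.6 − 20·log₁₀(32.4/3.7) = 77.6 − 18.85 = 58.75 dB SPL.
woodworking router: 97.3 − 20·log₁₀(31.4/3.7) = 97.3 − 18.57 = 78.73 dB SPL.
Σ 10^(L/10) = 7.532e+07 → L_total = 10·log₁₀(7.532e+07) = 78.77 dB SPL.

79 dB SPL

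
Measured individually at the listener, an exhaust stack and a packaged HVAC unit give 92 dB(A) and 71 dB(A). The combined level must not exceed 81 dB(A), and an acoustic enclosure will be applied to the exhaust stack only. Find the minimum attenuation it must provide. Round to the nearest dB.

11 dB

Fixed contribution from the other source: Σ 10^(L/10) = 10^(71/10) = 1.259e+07 (71.00 dB(A)).
The limit corresponds to 10^(81/10) = 1.259e+08; subtracting the fixed part leaves 1.133e+08 for the exhaust stack, i.e. 80.54 dB(A).
So the exhaust stack must be reduced from 92 to 80.54 dB(A): IL = 11.46 dB.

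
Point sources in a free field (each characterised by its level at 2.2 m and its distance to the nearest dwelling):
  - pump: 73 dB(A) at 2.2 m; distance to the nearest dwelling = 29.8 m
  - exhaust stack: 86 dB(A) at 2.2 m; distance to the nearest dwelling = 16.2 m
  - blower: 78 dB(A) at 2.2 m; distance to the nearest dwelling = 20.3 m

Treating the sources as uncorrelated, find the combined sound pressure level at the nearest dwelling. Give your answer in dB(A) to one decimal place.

69.1 dB(A)

Apply inverse-square spreading to bring every level to the receiver, then sum 10^(L/10).
pump: 73 − 20·log₁₀(29.8/2.2) = 73 − 22.64 = 50.36 dB(A).
exhaust stack: 86 − 20·log₁₀(16.2/2.2) = 86 − 17.34 = 68.66 dB(A).
blower: 78 − 20·log₁₀(20.3/2.2) = 78 − 19.30 = 58.70 dB(A).
Σ 10^(L/10) = 8.192e+06 → L_total = 10·log₁₀(8.192e+06) = 69.13 dB(A).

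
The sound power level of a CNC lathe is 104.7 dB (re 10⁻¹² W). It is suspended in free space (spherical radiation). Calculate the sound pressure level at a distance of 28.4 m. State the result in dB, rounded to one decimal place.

64.6 dB

The power spreads over a sphere of area 4π·r², so L_p = L_w − 10·log₁₀(4π·r²).
4π·r² = 1.014e+04 m², 10·log₁₀ of that is 40.058 dB.
L_p = 104.7 − 40.058 = 64.64 dB.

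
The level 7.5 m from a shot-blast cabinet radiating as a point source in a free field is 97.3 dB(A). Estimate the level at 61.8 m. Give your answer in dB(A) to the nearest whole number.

79 dB(A)

Point-source attenuation: ΔL = 20·log₁₀(r₂/r₁) = 20·log₁₀(61.8/7.5) = 18.319 dB.
L₂ = 97.3 − 20·log₁₀(61.8/7.5) = 97.3 − 18.319 = 78.98 dB(A).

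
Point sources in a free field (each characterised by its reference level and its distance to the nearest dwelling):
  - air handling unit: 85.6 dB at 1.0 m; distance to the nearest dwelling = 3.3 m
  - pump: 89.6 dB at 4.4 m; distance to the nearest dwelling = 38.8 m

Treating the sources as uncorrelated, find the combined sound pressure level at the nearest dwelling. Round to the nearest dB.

77 dB

Propagate each source to the receiver with L = L_ref − 20·log₁₀(r/r_ref), then add intensities.
air handling unit: 85.6 − 20·log₁₀(3.3/1.0) = 85.6 − 10.37 = 75.23 dB.
pump: 89.6 − 20·log₁₀(38.8/4.4) = 89.6 − 18.91 = 70.69 dB.
Σ 10^(L/10) = 4.507e+07 → L_total = 10·log₁₀(4.507e+07) = 76.54 dB.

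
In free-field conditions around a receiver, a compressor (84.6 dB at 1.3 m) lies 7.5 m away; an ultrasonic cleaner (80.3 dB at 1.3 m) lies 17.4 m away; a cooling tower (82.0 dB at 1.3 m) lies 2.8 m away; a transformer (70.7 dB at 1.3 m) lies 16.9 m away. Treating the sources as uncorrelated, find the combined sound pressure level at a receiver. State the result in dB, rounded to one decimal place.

76.4 dB

Propagate each source to the receiver with L = L_ref − 20·log₁₀(r/r_ref), then add intensities.
compressor: 84.6 − 20·log₁₀(7.5/1.3) = 84.6 − 15.22 = 69.38 dB.
ultrasonic cleaner: 80.3 − 20·log₁₀(17.4/1.3) = 80.3 − 22.53 = 57.77 dB.
cooling tower: 82.0 − 20·log₁₀(2.8/1.3) = 82.0 − 6.66 = 75.34 dB.
transformer: 70.7 − 20·log₁₀(16.9/1.3) = 70.7 − 22.28 = 48.42 dB.
Σ 10^(L/10) = 4.350e+07 → L_total = 10·log₁₀(4.350e+07) = 76.38 dB.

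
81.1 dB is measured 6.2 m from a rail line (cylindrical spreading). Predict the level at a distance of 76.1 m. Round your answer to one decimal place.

70.2 dB

Cylindrical spreading from a line source gives a 10·log₁₀(r₂/r₁) drop.
L₂ = 81.1 − 10·log₁₀(76.1/6.2) = 81.1 − 10.890 = 70.21 dB.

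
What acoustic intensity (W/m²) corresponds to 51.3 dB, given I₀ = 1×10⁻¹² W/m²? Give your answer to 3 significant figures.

I = I₀·10^(L/10) = 10⁻¹² × 10^(51.3/10) = 10^(-6.870).

1.35e-07 W/m²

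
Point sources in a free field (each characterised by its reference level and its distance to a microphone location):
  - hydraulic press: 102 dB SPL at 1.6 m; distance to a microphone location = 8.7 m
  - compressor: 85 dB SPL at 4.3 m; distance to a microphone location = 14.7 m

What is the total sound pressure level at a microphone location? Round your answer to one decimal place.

Propagate each source to the receiver with L = L_ref − 20·log₁₀(r/r_ref), then add intensities.
hydraulic press: 102 − 20·log₁₀(8.7/1.6) = 102 − 14.71 = 87.29 dB SPL.
compressor: 85 − 20·log₁₀(14.7/4.3) = 85 − 10.68 = 74.32 dB SPL.
Σ 10^(L/10) = 5.631e+08 → L_total = 10·log₁₀(5.631e+08) = 87.51 dB SPL.

87.5 dB SPL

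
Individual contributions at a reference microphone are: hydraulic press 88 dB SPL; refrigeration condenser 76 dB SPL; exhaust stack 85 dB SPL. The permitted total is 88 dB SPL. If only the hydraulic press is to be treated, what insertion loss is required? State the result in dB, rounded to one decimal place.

3.6 dB

Fixed contribution from the other sources: Σ 10^(L/10) = 10^(76/10) + 10^(85/10) = 3.560e+08 (85.51 dB SPL).
The limit corresponds to 10^(88/10) = 6.310e+08; subtracting the fixed part leaves 2.749e+08 for the hydraulic press, i.e. 84.39 dB SPL.
Required insertion loss = 88 − 84.39 = 3.61 dB.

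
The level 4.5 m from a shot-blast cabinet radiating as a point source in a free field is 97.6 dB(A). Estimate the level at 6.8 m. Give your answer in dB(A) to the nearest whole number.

For a point source, L₂ = L₁ − 20·log₁₀(r₂/r₁).
L₂ = 97.6 − 20·log₁₀(6.8/4.5) = 97.6 − 3.586 = 94.01 dB(A).

94 dB(A)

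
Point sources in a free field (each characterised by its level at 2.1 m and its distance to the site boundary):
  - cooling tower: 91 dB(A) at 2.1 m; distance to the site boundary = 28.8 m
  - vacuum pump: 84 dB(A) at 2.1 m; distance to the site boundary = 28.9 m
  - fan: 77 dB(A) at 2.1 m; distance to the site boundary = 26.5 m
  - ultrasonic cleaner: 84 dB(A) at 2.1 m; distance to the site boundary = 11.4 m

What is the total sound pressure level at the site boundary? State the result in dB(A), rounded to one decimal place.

Propagate each source to the receiver with L = L_ref − 20·log₁₀(r/r_ref), then add intensities.
cooling tower: 91 − 20·log₁₀(28.8/2.1) = 91 − 22.74 = 68.26 dB(A).
vacuum pump: 84 − 20·log₁₀(28.9/2.1) = 84 − 22.77 = 61.23 dB(A).
fan: 77 − 20·log₁₀(26.5/2.1) = 77 − 22.02 = 54.98 dB(A).
ultrasonic cleaner: 84 − 20·log₁₀(11.4/2.1) = 84 − 14.69 = 69.31 dB(A).
Σ 10^(L/10) = 1.686e+07 → L_total = 10·log₁₀(1.686e+07) = 72.27 dB(A).

72.3 dB(A)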